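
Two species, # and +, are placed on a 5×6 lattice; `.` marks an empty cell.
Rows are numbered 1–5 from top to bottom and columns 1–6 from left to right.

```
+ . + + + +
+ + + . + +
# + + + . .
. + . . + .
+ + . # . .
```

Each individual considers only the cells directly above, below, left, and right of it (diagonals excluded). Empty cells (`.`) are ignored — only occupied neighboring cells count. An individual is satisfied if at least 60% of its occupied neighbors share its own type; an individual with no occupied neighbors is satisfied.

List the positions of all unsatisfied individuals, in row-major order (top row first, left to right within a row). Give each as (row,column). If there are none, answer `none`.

(3,1)

(1,1)+ 1/1 ✓
(1,3)+ 2/2 ✓
(1,4)+ 2/2 ✓
(1,5)+ 3/3 ✓
(1,6)+ 2/2 ✓
(2,1)+ 2/3 ✓
(2,2)+ 3/3 ✓
(2,3)+ 3/3 ✓
(2,5)+ 2/2 ✓
(2,6)+ 2/2 ✓
(3,1)# 0/2 ✗
(3,2)+ 3/4 ✓
(3,3)+ 3/3 ✓
(3,4)+ 1/1 ✓
(4,2)+ 2/2 ✓
(4,5)+ 0/0 ✓
(5,1)+ 1/1 ✓
(5,2)+ 2/2 ✓
(5,4)# 0/0 ✓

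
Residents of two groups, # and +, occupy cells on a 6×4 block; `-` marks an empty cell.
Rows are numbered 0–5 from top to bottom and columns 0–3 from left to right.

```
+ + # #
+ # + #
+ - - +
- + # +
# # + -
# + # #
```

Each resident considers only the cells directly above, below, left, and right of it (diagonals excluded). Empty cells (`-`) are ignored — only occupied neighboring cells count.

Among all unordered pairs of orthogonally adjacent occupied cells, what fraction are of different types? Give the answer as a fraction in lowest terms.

Scan each occupied cell's neighbors to the right and below so each pair is counted once.
Row 0: +(0,0)–+(0,1)= +(0,0)–+(1,0)= +(0,1)–#(0,2)≠ +(0,1)–#(1,1)≠ #(0,2)–#(0,3)= #(0,2)–+(1,2)≠ #(0,3)–#(1,3)=  → 3/7 unlike.
Row 1: +(1,0)–#(1,1)≠ +(1,0)–+(2,0)= #(1,1)–+(1,2)≠ +(1,2)–#(1,3)≠ #(1,3)–+(2,3)≠  → 4/5 unlike.
Row 2: +(2,3)–+(3,3)=  → 0/1 unlike.
Row 3: +(3,1)–#(3,2)≠ +(3,1)–#(4,1)≠ #(3,2)–+(3,3)≠ #(3,2)–+(4,2)≠  → 4/4 unlike.
Row 4: #(4,0)–#(4,1)= #(4,0)–#(5,0)= #(4,1)–+(4,2)≠ #(4,1)–+(5,1)≠ +(4,2)–#(5,2)≠  → 3/5 unlike.
Row 5: #(5,0)–+(5,1)≠ +(5,1)–#(5,2)≠ #(5,2)–#(5,3)=  → 2/3 unlike.
Total adjacent occupied pairs: 25; unlike-type pairs: 16.
16/25 is already in lowest terms.

16/25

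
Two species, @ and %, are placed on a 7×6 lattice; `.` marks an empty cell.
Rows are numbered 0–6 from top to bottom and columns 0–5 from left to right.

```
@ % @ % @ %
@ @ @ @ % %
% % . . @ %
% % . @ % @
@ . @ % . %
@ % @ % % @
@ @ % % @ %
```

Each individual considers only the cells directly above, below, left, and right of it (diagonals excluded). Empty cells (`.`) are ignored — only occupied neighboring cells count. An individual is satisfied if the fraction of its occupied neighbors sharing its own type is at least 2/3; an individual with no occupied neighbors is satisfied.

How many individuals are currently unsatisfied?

(0,0)@ 1/2 unhappy
(0,1)% 0/3 unhappy
(0,2)@ 1/3 unhappy
(0,3)% 0/3 unhappy
(0,4)@ 0/3 unhappy
(0,5)% 1/2 unhappy
(1,0)@ 2/3 ok
(1,1)@ 2/4 unhappy
(1,2)@ 3/3 ok
(1,3)@ 1/3 unhappy
(1,4)% 1/4 unhappy
(1,5)% 3/3 ok
(2,0)% 2/3 ok
(2,1)% 2/3 ok
(2,4)@ 0/3 unhappy
(2,5)% 1/3 unhappy
(3,0)% 2/3 ok
(3,1)% 2/2 ok
(3,3)@ 0/2 unhappy
(3,4)% 0/3 unhappy
(3,5)@ 0/3 unhappy
(4,0)@ 1/2 unhappy
(4,2)@ 1/2 unhappy
(4,3)% 1/3 unhappy
(4,5)% 0/2 unhappy
(5,0)@ 2/3 ok
(5,1)% 0/3 unhappy
(5,2)@ 1/4 unhappy
(5,3)% 3/4 ok
(5,4)% 1/3 unhappy
(5,5)@ 0/3 unhappy
(6,0)@ 2/2 ok
(6,1)@ 1/3 unhappy
(6,2)% 1/3 unhappy
(6,3)% 2/3 ok
(6,4)@ 0/3 unhappy
(6,5)% 0/2 unhappy
Unsatisfied: (0,0), (0,1), (0,2), (0,3), (0,4), (0,5), (1,1), (1,3), (1,4), (2,4), (2,5), (3,3), (3,4), (3,5), (4,0), (4,2), (4,3), (4,5), (5,1), (5,2), (5,4), (5,5), (6,1), (6,2), (6,4), (6,5) — 26 in total.

26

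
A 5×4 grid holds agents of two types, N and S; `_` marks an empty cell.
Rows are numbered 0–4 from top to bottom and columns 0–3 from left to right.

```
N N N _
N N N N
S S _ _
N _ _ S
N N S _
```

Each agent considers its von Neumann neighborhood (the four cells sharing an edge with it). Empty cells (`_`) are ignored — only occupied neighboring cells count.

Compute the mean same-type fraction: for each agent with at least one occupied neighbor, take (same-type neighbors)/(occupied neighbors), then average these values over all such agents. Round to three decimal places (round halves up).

(0,0)N 2/2
(0,1)N 3/3
(0,2)N 2/2
(1,0)N 2/3
(1,1)N 3/4
(1,2)N 3/3
(1,3)N 1/1
(2,0)S 1/3
(2,1)S 1/2
(3,0)N 1/2
(3,3)S — no occupied neighbors
(4,0)N 2/2
(4,1)N 1/2
(4,2)S 0/1
Sum over 13 agents: 2/2 + 3/3 + 2/2 + 2/3 + 3/4 + 3/3 + 1/1 + 1/3 + 1/2 + 1/2 + 2/2 + 1/2 + 0/1 = 37/4; mean = 37/4 ÷ 13 = 37/52 = 0.711538… → 0.712.

0.712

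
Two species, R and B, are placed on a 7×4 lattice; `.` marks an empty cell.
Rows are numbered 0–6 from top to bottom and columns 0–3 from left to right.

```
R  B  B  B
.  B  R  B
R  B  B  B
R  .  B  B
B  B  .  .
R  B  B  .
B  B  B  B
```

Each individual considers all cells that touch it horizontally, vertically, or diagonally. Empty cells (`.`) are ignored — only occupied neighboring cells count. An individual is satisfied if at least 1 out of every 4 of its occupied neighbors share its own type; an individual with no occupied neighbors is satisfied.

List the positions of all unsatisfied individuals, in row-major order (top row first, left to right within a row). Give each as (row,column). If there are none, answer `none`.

Row 0: (0,0)R 0/2 unhappy · (0,1)B 2/4 ok · (0,2)B 4/5 ok · (0,3)B 2/3 ok
Row 1: (1,1)B 4/7 ok · (1,2)R 0/8 unhappy · (1,3)B 4/5 ok
Row 2: (2,0)R 1/3 ok · (2,1)B 3/6 ok · (2,2)B 6/7 ok · (2,3)B 4/5 ok
Row 3: (3,0)R 1/4 ok · (3,2)B 5/5 ok · (3,3)B 3/3 ok
Row 4: (4,0)B 2/4 ok · (4,1)B 4/6 ok
Row 5: (5,0)R 0/5 unhappy · (5,1)B 6/7 ok · (5,2)B 5/5 ok
Row 6: (6,0)B 2/3 ok · (6,1)B 4/5 ok · (6,2)B 4/4 ok · (6,3)B 2/2 ok

(0,0), (1,2), (5,0)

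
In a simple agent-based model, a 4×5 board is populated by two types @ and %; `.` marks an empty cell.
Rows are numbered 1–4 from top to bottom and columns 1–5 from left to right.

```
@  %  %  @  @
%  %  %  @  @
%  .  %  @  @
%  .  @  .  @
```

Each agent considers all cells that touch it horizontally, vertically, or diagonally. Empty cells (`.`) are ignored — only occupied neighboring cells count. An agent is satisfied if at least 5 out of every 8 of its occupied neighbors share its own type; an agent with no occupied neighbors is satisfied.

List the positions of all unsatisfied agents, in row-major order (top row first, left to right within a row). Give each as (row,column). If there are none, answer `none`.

Row 1: (1,1)@ 0/3 not · (1,2)% 4/5 satisfied · (1,3)% 3/5 not · (1,4)@ 3/5 not · (1,5)@ 3/3 satisfied
Row 2: (2,1)% 3/4 satisfied · (2,2)% 6/7 satisfied · (2,3)% 4/7 not · (2,4)@ 5/8 satisfied · (2,5)@ 5/5 satisfied
Row 3: (3,1)% 3/3 satisfied · (3,3)% 2/5 not · (3,4)@ 5/7 satisfied · (3,5)@ 4/4 satisfied
Row 4: (4,1)% 1/1 satisfied · (4,3)@ 1/2 not · (4,5)@ 2/2 satisfied

(1,1), (1,3), (1,4), (2,3), (3,3), (4,3)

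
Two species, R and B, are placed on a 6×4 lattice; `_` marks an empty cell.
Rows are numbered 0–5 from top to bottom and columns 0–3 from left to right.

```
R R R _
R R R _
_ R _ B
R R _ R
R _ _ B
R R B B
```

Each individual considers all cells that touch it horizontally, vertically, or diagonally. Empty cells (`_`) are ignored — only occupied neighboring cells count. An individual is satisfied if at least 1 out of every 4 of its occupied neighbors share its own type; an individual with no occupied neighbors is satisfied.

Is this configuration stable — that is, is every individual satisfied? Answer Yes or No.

No

Row 0: (0,0)R 3/3 ok · (0,1)R 5/5 ok · (0,2)R 3/3 ok
Row 1: (1,0)R 4/4 ok · (1,1)R 6/6 ok · (1,2)R 4/5 ok
Row 2: (2,1)R 5/5 ok · (2,3)B 0/2 unhappy
Row 3: (3,0)R 3/3 ok · (3,1)R 3/3 ok · (3,3)R 0/2 unhappy
Row 4: (4,0)R 4/4 ok · (4,3)B 2/3 ok
Row 5: (5,0)R 2/2 ok · (5,1)R 2/3 ok · (5,2)B 2/3 ok · (5,3)B 2/2 ok
For instance (2,3) has only 0/2 same-type neighbors, below 1/4.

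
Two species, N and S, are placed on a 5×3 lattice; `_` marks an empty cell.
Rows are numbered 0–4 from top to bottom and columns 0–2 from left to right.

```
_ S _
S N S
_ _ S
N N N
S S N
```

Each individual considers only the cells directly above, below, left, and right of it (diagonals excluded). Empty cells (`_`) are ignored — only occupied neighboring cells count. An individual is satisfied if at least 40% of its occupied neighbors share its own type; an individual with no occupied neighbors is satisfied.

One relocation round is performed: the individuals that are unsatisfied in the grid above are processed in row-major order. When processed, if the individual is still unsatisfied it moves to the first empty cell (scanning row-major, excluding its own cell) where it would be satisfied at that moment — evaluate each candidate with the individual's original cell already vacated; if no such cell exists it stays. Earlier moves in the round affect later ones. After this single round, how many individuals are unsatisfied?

1

Initially unsatisfied (in order): (0,1), (1,0), (1,1), (4,1).
  (0,1) → (0,0).
  (1,0): now satisfied by earlier moves; stays.
  (1,1) → (2,0).
  (4,1) → (0,1).
Resulting grid:
S S _
S _ S
N _ S
N N N
S _ N
Unsatisfied now: (4,0).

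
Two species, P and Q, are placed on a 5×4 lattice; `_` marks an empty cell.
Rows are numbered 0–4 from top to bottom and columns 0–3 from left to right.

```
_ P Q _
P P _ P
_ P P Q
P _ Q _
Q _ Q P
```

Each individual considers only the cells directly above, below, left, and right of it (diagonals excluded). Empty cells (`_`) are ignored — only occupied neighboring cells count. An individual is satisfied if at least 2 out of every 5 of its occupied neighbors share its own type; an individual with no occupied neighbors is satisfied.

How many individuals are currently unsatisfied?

Row 0: (0,1)P 1/2 ok · (0,2)Q 0/1 unhappy
Row 1: (1,0)P 1/1 ok · (1,1)P 3/3 ok · (1,3)P 0/1 unhappy
Row 2: (2,1)P 2/2 ok · (2,2)P 1/3 unhappy · (2,3)Q 0/2 unhappy
Row 3: (3,0)P 0/1 unhappy · (3,2)Q 1/2 ok
Row 4: (4,0)Q 0/1 unhappy · (4,2)Q 1/2 ok · (4,3)P 0/1 unhappy
Unsatisfied: (0,2), (1,3), (2,2), (2,3), (3,0), (4,0), (4,3) — 7 in total.

7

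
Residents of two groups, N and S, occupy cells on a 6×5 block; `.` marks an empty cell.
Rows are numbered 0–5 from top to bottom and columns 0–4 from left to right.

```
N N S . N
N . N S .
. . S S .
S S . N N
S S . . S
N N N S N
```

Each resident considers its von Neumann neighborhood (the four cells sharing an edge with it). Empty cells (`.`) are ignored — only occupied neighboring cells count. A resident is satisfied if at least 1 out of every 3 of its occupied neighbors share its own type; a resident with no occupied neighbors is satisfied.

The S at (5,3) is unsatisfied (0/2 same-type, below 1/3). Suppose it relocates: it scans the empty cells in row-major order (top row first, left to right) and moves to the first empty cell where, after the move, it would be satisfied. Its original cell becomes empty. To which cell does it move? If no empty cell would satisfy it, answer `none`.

(0,3)

Vacating (5,3). Empty cells in order:
  (0,3): 2/3 same-type → satisfied — stop here.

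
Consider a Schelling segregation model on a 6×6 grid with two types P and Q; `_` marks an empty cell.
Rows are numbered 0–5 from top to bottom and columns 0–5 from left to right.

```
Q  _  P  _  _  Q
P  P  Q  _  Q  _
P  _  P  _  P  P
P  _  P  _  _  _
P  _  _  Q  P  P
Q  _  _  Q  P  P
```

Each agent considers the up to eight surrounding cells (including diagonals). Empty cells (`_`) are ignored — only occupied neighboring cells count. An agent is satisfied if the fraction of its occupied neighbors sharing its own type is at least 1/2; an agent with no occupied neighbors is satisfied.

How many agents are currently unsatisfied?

Row 0: (0,0)Q 0/2 not · (0,2)P 1/2 satisfied · (0,5)Q 1/1 satisfied
Row 1: (1,0)P 2/3 satisfied · (1,1)P 4/6 satisfied · (1,2)Q 0/3 not · (1,4)Q 1/3 not
Row 2: (2,0)P 3/3 satisfied · (2,2)P 2/3 satisfied · (2,4)P 1/2 satisfied · (2,5)P 1/2 satisfied
Row 3: (3,0)P 2/2 satisfied · (3,2)P 1/2 satisfied
Row 4: (4,0)P 1/2 satisfied · (4,3)Q 1/4 not · (4,4)P 3/5 satisfied · (4,5)P 3/3 satisfied
Row 5: (5,0)Q 0/1 not · (5,3)Q 1/3 not · (5,4)P 3/5 satisfied · (5,5)P 3/3 satisfied
Unsatisfied: (0,0), (1,2), (1,4), (4,3), (5,0), (5,3) — 6 in total.

6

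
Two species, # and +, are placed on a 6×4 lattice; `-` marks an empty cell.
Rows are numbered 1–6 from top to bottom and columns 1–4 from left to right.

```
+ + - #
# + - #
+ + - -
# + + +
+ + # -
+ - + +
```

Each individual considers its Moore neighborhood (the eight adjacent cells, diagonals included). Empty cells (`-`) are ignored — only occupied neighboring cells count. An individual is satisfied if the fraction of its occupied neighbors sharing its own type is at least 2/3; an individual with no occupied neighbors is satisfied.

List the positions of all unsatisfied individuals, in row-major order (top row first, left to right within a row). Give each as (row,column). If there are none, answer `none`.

(2,1), (3,1), (4,1), (4,4), (5,3), (6,4)

Row 1: (1,1)+ 2/3 ✓ · (1,2)+ 2/3 ✓ · (1,4)# 1/1 ✓
Row 2: (2,1)# 0/5 ✗ · (2,2)+ 4/5 ✓ · (2,4)# 1/1 ✓
Row 3: (3,1)+ 3/5 ✗ · (3,2)+ 4/6 ✓
Row 4: (4,1)# 0/5 ✗ · (4,2)+ 5/7 ✓ · (4,3)+ 4/5 ✓ · (4,4)+ 1/2 ✗
Row 5: (5,1)+ 3/4 ✓ · (5,2)+ 5/7 ✓ · (5,3)# 0/6 ✗
Row 6: (6,1)+ 2/2 ✓ · (6,3)+ 2/3 ✓ · (6,4)+ 1/2 ✗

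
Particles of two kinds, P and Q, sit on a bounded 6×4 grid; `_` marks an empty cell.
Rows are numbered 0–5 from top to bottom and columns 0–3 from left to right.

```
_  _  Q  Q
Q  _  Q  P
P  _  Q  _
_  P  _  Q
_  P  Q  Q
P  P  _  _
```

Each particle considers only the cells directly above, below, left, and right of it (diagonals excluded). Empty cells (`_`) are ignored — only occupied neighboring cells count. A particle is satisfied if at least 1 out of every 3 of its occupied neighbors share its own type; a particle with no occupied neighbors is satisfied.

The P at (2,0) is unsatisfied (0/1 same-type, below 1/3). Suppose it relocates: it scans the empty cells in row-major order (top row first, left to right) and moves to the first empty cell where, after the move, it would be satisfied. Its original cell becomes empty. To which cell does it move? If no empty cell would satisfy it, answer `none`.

(2,1)

Vacating (2,0). Empty cells in order:
  (0,0): 0/1 same-type → still unsatisfied.
  (0,1): 0/1 same-type → still unsatisfied.
  (1,1): 0/2 same-type → still unsatisfied.
  (2,1): 1/2 same-type → satisfied — stop here.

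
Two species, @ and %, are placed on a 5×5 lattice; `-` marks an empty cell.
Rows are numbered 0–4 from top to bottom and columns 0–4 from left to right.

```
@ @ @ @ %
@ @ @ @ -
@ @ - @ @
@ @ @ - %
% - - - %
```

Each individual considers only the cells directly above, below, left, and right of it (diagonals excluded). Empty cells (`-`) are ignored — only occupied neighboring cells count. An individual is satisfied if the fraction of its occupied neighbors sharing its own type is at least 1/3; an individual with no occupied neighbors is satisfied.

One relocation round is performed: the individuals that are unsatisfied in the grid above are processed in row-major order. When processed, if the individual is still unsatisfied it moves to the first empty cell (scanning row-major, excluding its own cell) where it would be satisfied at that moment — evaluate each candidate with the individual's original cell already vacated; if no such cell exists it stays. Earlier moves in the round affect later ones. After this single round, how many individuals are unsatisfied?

0

Initially unsatisfied (in order): (0,4), (4,0).
  (0,4) → (3,3).
  (4,0) → (4,3).
Resulting grid:
@ @ @ @ -
@ @ @ @ -
@ @ - @ @
@ @ @ % %
- - - % %
All satisfied now.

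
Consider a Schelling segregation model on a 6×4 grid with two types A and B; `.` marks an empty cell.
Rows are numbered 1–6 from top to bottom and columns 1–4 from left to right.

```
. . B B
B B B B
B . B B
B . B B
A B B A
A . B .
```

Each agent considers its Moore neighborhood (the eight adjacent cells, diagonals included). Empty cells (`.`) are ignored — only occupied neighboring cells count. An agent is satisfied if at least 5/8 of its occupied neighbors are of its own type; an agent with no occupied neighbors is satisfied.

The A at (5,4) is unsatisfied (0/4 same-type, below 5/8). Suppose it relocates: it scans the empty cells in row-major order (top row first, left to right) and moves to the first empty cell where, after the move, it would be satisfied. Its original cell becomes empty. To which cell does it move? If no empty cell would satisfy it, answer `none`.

none

Vacating (5,4). Empty cells in order:
  (1,1): 0/2 same-type → still unsatisfied.
  (1,2): 0/4 same-type → still unsatisfied.
  (3,2): 0/7 same-type → still unsatisfied.
  (4,2): 1/7 same-type → still unsatisfied.
  (6,2): 2/5 same-type → still unsatisfied.
  (6,4): 0/2 same-type → still unsatisfied.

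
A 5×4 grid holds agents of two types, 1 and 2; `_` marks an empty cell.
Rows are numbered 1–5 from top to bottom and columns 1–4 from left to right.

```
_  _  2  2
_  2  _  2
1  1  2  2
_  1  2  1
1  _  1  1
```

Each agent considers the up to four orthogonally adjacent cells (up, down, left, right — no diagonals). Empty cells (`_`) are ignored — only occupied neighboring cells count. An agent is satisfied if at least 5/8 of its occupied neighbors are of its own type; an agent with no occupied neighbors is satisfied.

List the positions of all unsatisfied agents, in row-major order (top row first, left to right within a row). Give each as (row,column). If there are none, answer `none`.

(1,3)2 1/1 ✓
(1,4)2 2/2 ✓
(2,2)2 0/1 ✗
(2,4)2 2/2 ✓
(3,1)1 1/1 ✓
(3,2)1 2/4 ✗
(3,3)2 2/3 ✓
(3,4)2 2/3 ✓
(4,2)1 1/2 ✗
(4,3)2 1/4 ✗
(4,4)1 1/3 ✗
(5,1)1 0/0 ✓
(5,3)1 1/2 ✗
(5,4)1 2/2 ✓

(2,2), (3,2), (4,2), (4,3), (4,4), (5,3)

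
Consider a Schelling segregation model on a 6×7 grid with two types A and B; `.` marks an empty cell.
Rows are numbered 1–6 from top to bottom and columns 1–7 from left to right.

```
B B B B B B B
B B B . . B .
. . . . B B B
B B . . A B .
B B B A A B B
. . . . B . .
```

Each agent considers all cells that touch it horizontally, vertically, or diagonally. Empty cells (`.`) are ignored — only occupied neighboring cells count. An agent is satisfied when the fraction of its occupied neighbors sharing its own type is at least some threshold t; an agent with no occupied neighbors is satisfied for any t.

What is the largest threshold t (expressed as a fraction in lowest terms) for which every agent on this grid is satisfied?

1/3

Row 1: (1,1)B 3/3 · (1,2)B 5/5 · (1,3)B 4/4 · (1,4)B 3/3 · (1,5)B 3/3 · (1,6)B 3/3 · (1,7)B 2/2
Row 2: (2,1)B 3/3 · (2,2)B 5/5 · (2,3)B 4/4 · (2,6)B 6/6
Row 3: (3,5)B 3/4 · (3,6)B 4/5 · (3,7)B 3/3
Row 4: (4,1)B 3/3 · (4,2)B 4/4 · (4,5)A 2/6 · (4,6)B 5/7
Row 5: (5,1)B 3/3 · (5,2)B 4/4 · (5,3)B 2/3 · (5,4)A 2/4 · (5,5)A 2/5 · (5,6)B 3/5 · (5,7)B 2/2
Row 6: (6,5)B 1/3
The smallest same-type fraction is 2/6 at (4,5), which reduces to 1/3. Any threshold above that leaves this agent unsatisfied.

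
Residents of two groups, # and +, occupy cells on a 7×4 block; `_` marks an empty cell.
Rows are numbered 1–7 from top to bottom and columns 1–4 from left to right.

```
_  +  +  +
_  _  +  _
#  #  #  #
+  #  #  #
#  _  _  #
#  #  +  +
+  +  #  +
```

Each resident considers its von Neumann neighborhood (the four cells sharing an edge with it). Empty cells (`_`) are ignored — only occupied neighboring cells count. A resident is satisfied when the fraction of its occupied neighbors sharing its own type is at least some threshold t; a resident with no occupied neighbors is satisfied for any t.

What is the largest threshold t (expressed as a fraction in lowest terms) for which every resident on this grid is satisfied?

Row 1: (1,2)+ 1/1 · (1,3)+ 3/3 · (1,4)+ 1/1
Row 2: (2,3)+ 1/2
Row 3: (3,1)# 1/2 · (3,2)# 3/3 · (3,3)# 3/4 · (3,4)# 2/2
Row 4: (4,1)+ 0/3 · (4,2)# 2/3 · (4,3)# 3/3 · (4,4)# 3/3
Row 5: (5,1)# 1/2 · (5,4)# 1/2
Row 6: (6,1)# 2/3 · (6,2)# 1/3 · (6,3)+ 1/3 · (6,4)+ 2/3
Row 7: (7,1)+ 1/2 · (7,2)+ 1/3 · (7,3)# 0/3 · (7,4)+ 1/2
The smallest same-type fraction is 0/3 at (4,1), which reduces to 0/1. Any threshold above that leaves this resident unsatisfied.

0/1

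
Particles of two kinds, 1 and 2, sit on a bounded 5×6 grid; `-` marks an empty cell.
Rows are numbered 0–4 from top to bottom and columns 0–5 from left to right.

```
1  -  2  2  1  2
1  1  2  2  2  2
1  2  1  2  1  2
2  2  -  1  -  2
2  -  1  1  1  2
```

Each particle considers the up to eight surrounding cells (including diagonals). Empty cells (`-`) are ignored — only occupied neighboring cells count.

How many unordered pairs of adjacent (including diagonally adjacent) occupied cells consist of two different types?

27

Scan each occupied cell's neighbors to the right and below (and the two forward diagonals) so each pair is counted once.
Row 0: 1(0,0)–1(1,0)= 1(0,0)–1(1,1)= 2(0,2)–2(0,3)= 2(0,2)–2(1,2)= 2(0,2)–2(1,3)= 2(0,2)–1(1,1)≠ 2(0,3)–1(0,4)≠ 2(0,3)–2(1,3)= 2(0,3)–2(1,4)= 2(0,3)–2(1,2)= 1(0,4)–2(0,5)≠ 1(0,4)–2(1,4)≠ 1(0,4)–2(1,5)≠ 1(0,4)–2(1,3)≠ 2(0,5)–2(1,5)= 2(0,5)–2(1,4)=  → 6/16 unlike.
Row 1: 1(1,0)–1(1,1)= 1(1,0)–1(2,0)= 1(1,0)–2(2,1)≠ 1(1,1)–2(1,2)≠ 1(1,1)–2(2,1)≠ 1(1,1)–1(2,2)= 1(1,1)–1(2,0)= 2(1,2)–2(1,3)= 2(1,2)–1(2,2)≠ 2(1,2)–2(2,3)= 2(1,2)–2(2,1)= 2(1,3)–2(1,4)= 2(1,3)–2(2,3)= 2(1,3)–1(2,4)≠ 2(1,3)–1(2,2)≠ 2(1,4)–2(1,5)= 2(1,4)–1(2,4)≠ 2(1,4)–2(2,5)= 2(1,4)–2(2,3)= 2(1,5)–2(2,5)= 2(1,5)–1(2,4)≠  → 8/21 unlike.
Row 2: 1(2,0)–2(2,1)≠ 1(2,0)–2(3,0)≠ 1(2,0)–2(3,1)≠ 2(2,1)–1(2,2)≠ 2(2,1)–2(3,1)= 2(2,1)–2(3,0)= 1(2,2)–2(2,3)≠ 1(2,2)–1(3,3)= 1(2,2)–2(3,1)≠ 2(2,3)–1(2,4)≠ 2(2,3)–1(3,3)≠ 1(2,4)–2(2,5)≠ 1(2,4)–2(3,5)≠ 1(2,4)–1(3,3)= 2(2,5)–2(3,5)=  → 10/15 unlike.
Row 3: 2(3,0)–2(3,1)= 2(3,0)–2(4,0)= 2(3,1)–1(4,2)≠ 2(3,1)–2(4,0)= 1(3,3)–1(4,3)= 1(3,3)–1(4,4)= 1(3,3)–1(4,2)= 2(3,5)–2(4,5)= 2(3,5)–1(4,4)≠  → 2/9 unlike.
Row 4: 1(4,2)–1(4,3)= 1(4,3)–1(4,4)= 1(4,4)–2(4,5)≠  → 1/3 unlike.
Total adjacent occupied pairs: 64; unlike-type pairs: 27.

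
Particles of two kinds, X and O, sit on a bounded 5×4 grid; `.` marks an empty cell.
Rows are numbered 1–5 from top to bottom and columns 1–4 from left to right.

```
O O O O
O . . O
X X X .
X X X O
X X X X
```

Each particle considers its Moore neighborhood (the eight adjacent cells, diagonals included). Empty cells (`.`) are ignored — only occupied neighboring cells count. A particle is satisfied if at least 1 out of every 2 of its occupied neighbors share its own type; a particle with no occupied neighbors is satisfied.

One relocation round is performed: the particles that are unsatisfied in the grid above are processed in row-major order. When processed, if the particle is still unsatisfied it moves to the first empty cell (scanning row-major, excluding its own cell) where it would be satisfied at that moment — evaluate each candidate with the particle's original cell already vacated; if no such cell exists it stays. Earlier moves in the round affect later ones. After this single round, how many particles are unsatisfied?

0

Initially unsatisfied (in order): (4,4).
  (4,4) → (2,2).
Resulting grid:
O O O O
O O . O
X X X .
X X X .
X X X X
All satisfied now.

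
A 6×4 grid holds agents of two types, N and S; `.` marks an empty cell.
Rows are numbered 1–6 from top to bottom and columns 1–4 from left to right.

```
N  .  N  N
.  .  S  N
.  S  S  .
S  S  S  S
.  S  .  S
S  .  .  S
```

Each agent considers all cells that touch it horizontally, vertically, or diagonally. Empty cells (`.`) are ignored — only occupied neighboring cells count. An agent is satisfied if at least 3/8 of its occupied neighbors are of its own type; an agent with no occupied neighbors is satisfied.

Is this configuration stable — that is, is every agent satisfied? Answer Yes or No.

Yes

(1,1)N 0/0 ✓
(1,3)N 2/3 ✓
(1,4)N 2/3 ✓
(2,3)S 2/5 ✓
(2,4)N 2/4 ✓
(3,2)S 5/5 ✓
(3,3)S 5/6 ✓
(4,1)S 3/3 ✓
(4,2)S 5/5 ✓
(4,3)S 6/6 ✓
(4,4)S 3/3 ✓
(5,2)S 4/4 ✓
(5,4)S 3/3 ✓
(6,1)S 1/1 ✓
(6,4)S 1/1 ✓
All meet the threshold, so the configuration is stable.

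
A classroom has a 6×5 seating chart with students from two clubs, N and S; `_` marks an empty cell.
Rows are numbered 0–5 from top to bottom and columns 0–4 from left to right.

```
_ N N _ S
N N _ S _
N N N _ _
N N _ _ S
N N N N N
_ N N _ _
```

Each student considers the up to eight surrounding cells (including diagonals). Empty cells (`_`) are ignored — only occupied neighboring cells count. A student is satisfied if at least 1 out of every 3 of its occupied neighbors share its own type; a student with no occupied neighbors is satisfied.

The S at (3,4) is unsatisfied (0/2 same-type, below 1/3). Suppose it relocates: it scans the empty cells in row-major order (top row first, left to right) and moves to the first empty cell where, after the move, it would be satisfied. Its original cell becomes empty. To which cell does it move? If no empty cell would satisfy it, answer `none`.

(0,3)

Vacating (3,4). Empty cells in order:
  (0,0): 0/3 same-type → still unsatisfied.
  (0,3): 2/3 same-type → satisfied — stop here.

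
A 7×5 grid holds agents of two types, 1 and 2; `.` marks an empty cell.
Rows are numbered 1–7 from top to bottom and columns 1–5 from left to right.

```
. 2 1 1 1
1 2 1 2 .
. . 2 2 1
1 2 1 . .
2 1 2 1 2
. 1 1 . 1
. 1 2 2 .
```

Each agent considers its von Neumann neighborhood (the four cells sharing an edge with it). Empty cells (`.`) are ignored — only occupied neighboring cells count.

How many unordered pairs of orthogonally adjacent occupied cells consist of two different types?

Scan each occupied cell's neighbors to the right and below so each pair is counted once.
Row 1: 2(1,2)–1(1,3)≠ 2(1,2)–2(2,2)= 1(1,3)–1(1,4)= 1(1,3)–1(2,3)= 1(1,4)–1(1,5)= 1(1,4)–2(2,4)≠  → 2/6 unlike.
Row 2: 1(2,1)–2(2,2)≠ 2(2,2)–1(2,3)≠ 1(2,3)–2(2,4)≠ 1(2,3)–2(3,3)≠ 2(2,4)–2(3,4)=  → 4/5 unlike.
Row 3: 2(3,3)–2(3,4)= 2(3,3)–1(4,3)≠ 2(3,4)–1(3,5)≠  → 2/3 unlike.
Row 4: 1(4,1)–2(4,2)≠ 1(4,1)–2(5,1)≠ 2(4,2)–1(4,3)≠ 2(4,2)–1(5,2)≠ 1(4,3)–2(5,3)≠  → 5/5 unlike.
Row 5: 2(5,1)–1(5,2)≠ 1(5,2)–2(5,3)≠ 1(5,2)–1(6,2)= 2(5,3)–1(5,4)≠ 2(5,3)–1(6,3)≠ 1(5,4)–2(5,5)≠ 2(5,5)–1(6,5)≠  → 6/7 unlike.
Row 6: 1(6,2)–1(6,3)= 1(6,2)–1(7,2)= 1(6,3)–2(7,3)≠  → 1/3 unlike.
Row 7: 1(7,2)–2(7,3)≠ 2(7,3)–2(7,4)=  → 1/2 unlike.
Total adjacent occupied pairs: 31; unlike-type pairs: 21.

21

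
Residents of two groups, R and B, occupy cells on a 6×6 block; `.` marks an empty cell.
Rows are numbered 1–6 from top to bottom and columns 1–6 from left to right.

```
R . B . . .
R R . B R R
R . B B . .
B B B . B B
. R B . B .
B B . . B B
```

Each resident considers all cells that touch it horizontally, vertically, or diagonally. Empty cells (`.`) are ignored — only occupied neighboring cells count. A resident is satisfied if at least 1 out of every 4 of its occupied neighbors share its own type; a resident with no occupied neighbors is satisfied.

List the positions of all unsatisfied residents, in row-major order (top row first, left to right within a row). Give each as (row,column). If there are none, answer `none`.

Row 1: (1,1)R 2/2 ✓ · (1,3)B 1/2 ✓
Row 2: (2,1)R 3/3 ✓ · (2,2)R 3/5 ✓ · (2,4)B 3/4 ✓ · (2,5)R 1/3 ✓ · (2,6)R 1/1 ✓
Row 3: (3,1)R 2/4 ✓ · (3,3)B 4/5 ✓ · (3,4)B 4/5 ✓
Row 4: (4,1)B 1/3 ✓ · (4,2)B 4/6 ✓ · (4,3)B 4/5 ✓ · (4,5)B 3/3 ✓ · (4,6)B 2/2 ✓
Row 5: (5,2)R 0/6 ✗ · (5,3)B 3/4 ✓ · (5,5)B 4/4 ✓
Row 6: (6,1)B 1/2 ✓ · (6,2)B 2/3 ✓ · (6,5)B 2/2 ✓ · (6,6)B 2/2 ✓

(5,2)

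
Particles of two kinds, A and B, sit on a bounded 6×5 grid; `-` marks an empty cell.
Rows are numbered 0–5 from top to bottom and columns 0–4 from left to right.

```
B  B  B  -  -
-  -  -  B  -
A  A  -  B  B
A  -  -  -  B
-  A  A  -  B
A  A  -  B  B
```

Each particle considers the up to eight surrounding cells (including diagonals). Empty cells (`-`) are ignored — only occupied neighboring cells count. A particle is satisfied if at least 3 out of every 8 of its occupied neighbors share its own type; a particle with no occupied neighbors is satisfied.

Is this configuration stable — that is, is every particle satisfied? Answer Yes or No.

Yes

(0,0)B 1/1 ok
(0,1)B 2/2 ok
(0,2)B 2/2 ok
(1,3)B 3/3 ok
(2,0)A 2/2 ok
(2,1)A 2/2 ok
(2,3)B 3/3 ok
(2,4)B 3/3 ok
(3,0)A 3/3 ok
(3,4)B 3/3 ok
(4,1)A 4/4 ok
(4,2)A 2/3 ok
(4,4)B 3/3 ok
(5,0)A 2/2 ok
(5,1)A 3/3 ok
(5,3)B 2/3 ok
(5,4)B 2/2 ok
All meet the threshold, so the configuration is stable.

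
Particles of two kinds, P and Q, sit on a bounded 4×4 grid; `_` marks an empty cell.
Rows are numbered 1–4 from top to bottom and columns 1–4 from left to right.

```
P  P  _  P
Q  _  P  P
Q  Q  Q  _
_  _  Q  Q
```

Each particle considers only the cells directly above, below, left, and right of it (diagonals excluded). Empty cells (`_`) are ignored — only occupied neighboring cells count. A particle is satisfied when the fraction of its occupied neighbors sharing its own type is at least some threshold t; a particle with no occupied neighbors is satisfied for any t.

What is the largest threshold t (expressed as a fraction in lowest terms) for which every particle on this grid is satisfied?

1/2

(1,1)P 1/2
(1,2)P 1/1
(1,4)P 1/1
(2,1)Q 1/2
(2,3)P 1/2
(2,4)P 2/2
(3,1)Q 2/2
(3,2)Q 2/2
(3,3)Q 2/3
(4,3)Q 2/2
(4,4)Q 1/1
The smallest same-type fraction is 1/2 at (1,1), which reduces to 1/2. Any threshold above that leaves this particle unsatisfied.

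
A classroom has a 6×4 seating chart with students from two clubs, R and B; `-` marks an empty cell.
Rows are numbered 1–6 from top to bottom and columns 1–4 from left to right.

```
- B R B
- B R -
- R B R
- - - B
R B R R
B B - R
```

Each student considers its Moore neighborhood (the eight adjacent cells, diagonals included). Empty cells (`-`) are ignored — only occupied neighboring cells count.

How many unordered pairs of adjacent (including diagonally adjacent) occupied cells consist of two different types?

18

Scan each occupied cell's neighbors to the right and below (and the two forward diagonals) so each pair is counted once.
From row 1: 5 unlike of 7 pairs (running 5/7).
From row 2: 3 unlike of 6 pairs (running 8/13).
From row 3: 3 unlike of 4 pairs (running 11/17).
From row 4: 2 unlike of 2 pairs (running 13/19).
From row 5: 5 unlike of 10 pairs (running 18/29).
From row 6: 0 unlike of 1 pairs (running 18/30).
Total adjacent occupied pairs: 30; unlike-type pairs: 18.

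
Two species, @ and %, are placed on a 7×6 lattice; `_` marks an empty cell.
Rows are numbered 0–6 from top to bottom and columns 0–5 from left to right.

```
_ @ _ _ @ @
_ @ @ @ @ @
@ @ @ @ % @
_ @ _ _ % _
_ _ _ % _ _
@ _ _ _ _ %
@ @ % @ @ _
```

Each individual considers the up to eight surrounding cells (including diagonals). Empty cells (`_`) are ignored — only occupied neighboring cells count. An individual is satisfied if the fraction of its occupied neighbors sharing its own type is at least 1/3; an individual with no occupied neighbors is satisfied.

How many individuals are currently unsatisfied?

3

(0,1)@ 2/2 ✓
(0,4)@ 4/4 ✓
(0,5)@ 3/3 ✓
(1,1)@ 5/5 ✓
(1,2)@ 6/6 ✓
(1,3)@ 5/6 ✓
(1,4)@ 6/7 ✓
(1,5)@ 4/5 ✓
(2,0)@ 3/3 ✓
(2,1)@ 5/5 ✓
(2,2)@ 6/6 ✓
(2,3)@ 4/6 ✓
(2,4)% 1/6 ✗
(2,5)@ 2/4 ✓
(3,1)@ 3/3 ✓
(3,4)% 2/4 ✓
(4,3)% 1/1 ✓
(5,0)@ 2/2 ✓
(5,5)% 0/1 ✗
(6,0)@ 2/2 ✓
(6,1)@ 2/3 ✓
(6,2)% 0/2 ✗
(6,3)@ 1/2 ✓
(6,4)@ 1/2 ✓
Unsatisfied: (2,4), (5,5), (6,2) — 3 in total.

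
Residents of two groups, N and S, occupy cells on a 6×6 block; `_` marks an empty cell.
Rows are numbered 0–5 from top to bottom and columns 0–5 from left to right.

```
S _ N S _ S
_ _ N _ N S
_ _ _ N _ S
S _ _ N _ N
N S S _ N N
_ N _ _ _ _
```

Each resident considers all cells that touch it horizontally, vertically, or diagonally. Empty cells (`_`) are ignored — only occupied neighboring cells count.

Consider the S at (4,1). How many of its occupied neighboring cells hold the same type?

2

Occupied neighbors of (4,1): (3,0)=S, (4,0)=N, (4,2)=S, (5,1)=N.
Same type (S): 2 of 4.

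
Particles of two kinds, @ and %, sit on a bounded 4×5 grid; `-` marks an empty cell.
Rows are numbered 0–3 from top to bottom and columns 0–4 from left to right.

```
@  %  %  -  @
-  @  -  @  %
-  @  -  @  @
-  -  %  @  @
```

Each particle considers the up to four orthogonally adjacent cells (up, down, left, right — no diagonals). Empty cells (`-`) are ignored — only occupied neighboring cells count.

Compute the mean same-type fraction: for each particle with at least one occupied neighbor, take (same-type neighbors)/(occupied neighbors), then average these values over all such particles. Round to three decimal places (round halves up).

Row 0: (0,0)@ 0/1 · (0,1)% 1/3 · (0,2)% 1/1 · (0,4)@ 0/1
Row 1: (1,1)@ 1/2 · (1,3)@ 1/2 · (1,4)% 0/3
Row 2: (2,1)@ 1/1 · (2,3)@ 3/3 · (2,4)@ 2/3
Row 3: (3,2)% 0/1 · (3,3)@ 2/3 · (3,4)@ 2/2
Sum over 13 particles: 0/1 + 1/3 + 1/1 + 0/1 + 1/2 + 1/2 + 0/3 + 1/1 + 3/3 + 2/3 + 0/1 + 2/3 + 2/2 = 20/3; mean = 20/3 ÷ 13 = 20/39 = 0.512820… → 0.513.

0.513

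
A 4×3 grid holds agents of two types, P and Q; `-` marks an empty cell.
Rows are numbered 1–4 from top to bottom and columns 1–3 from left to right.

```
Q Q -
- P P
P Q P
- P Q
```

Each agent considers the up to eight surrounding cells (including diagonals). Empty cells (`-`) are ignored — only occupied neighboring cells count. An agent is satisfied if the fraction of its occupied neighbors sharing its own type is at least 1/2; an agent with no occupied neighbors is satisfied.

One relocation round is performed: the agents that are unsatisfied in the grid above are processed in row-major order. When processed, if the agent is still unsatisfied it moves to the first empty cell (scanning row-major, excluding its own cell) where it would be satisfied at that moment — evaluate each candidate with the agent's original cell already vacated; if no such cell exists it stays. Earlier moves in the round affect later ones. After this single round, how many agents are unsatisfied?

1

Initially unsatisfied (in order): (1,2), (3,2), (4,3).
  (1,2) → (2,1).
  (3,2) → (1,2).
  (4,3): no empty cell satisfies it; stays.
Resulting grid:
Q Q -
Q P P
P - P
- P Q
Unsatisfied now: (4,3).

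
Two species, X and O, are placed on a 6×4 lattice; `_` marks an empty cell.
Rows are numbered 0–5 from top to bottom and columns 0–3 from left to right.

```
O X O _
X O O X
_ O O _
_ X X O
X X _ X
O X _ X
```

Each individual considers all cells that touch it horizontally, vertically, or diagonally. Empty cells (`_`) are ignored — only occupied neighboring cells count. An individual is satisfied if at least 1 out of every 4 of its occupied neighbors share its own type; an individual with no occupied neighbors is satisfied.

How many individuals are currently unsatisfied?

3

(0,0)O 1/3 satisfied
(0,1)X 1/5 not
(0,2)O 2/4 satisfied
(1,0)X 1/4 satisfied
(1,1)O 5/7 satisfied
(1,2)O 4/6 satisfied
(1,3)X 0/3 not
(2,1)O 3/6 satisfied
(2,2)O 4/7 satisfied
(3,1)X 3/5 satisfied
(3,2)X 3/6 satisfied
(3,3)O 1/3 satisfied
(4,0)X 3/4 satisfied
(4,1)X 4/5 satisfied
(4,3)X 2/3 satisfied
(5,0)O 0/3 not
(5,1)X 2/3 satisfied
(5,3)X 1/1 satisfied
Unsatisfied: (0,1), (1,3), (5,0) — 3 in total.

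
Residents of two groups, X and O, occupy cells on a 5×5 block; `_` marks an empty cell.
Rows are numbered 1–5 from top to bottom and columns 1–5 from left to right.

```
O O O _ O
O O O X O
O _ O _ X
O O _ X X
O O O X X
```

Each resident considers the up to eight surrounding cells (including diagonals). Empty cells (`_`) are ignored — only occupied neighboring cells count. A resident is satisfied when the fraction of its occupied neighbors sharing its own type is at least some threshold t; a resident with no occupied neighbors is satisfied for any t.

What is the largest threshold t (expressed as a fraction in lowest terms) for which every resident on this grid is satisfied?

1/6

Row 1: (1,1)O 3/3 · (1,2)O 5/5 · (1,3)O 3/4 · (1,5)O 1/2
Row 2: (2,1)O 4/4 · (2,2)O 7/7 · (2,3)O 4/5 · (2,4)X 1/6 · (2,5)O 1/3
Row 3: (3,1)O 4/4 · (3,3)O 3/5 · (3,5)X 3/4
Row 4: (4,1)O 4/4 · (4,2)O 6/6 · (4,4)X 4/6 · (4,5)X 4/4
Row 5: (5,1)O 3/3 · (5,2)O 4/4 · (5,3)O 2/4 · (5,4)X 3/4 · (5,5)X 3/3
The smallest same-type fraction is 1/6 at (2,4), which reduces to 1/6. Any threshold above that leaves this resident unsatisfied.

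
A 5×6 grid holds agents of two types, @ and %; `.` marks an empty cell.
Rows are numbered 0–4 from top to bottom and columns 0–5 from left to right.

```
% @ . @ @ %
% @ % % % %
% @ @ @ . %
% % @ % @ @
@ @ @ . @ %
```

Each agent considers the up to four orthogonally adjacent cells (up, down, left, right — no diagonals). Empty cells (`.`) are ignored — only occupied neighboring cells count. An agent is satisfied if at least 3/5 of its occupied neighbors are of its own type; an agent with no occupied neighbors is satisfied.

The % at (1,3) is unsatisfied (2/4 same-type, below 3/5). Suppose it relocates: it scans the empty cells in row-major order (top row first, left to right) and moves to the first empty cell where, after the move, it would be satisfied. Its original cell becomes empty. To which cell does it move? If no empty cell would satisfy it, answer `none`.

none

Vacating (1,3). Empty cells in order:
  (0,2): 1/3 same-type → still unsatisfied.
  (2,4): 2/4 same-type → still unsatisfied.
  (4,3): 1/3 same-type → still unsatisfied.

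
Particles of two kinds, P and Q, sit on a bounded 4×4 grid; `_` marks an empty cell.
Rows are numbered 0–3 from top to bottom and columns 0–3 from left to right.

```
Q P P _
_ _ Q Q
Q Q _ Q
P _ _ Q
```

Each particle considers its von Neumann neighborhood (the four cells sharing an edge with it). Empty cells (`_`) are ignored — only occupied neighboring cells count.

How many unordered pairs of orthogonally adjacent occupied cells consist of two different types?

Scan each occupied cell's neighbors to the right and below so each pair is counted once.
From row 0: 2 unlike of 3 pairs (running 2/3).
From row 1: 0 unlike of 2 pairs (running 2/5).
From row 2: 1 unlike of 3 pairs (running 3/8).
Total adjacent occupied pairs: 8; unlike-type pairs: 3.

3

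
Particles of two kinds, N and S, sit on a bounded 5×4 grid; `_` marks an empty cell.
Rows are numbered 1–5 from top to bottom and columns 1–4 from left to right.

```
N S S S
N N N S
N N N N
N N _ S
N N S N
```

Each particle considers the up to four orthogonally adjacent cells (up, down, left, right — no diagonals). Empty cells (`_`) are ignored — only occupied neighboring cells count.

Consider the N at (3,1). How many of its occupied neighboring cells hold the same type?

Occupied neighbors of (3,1): (2,1)=N, (4,1)=N, (3,2)=N.
Same type (N): 3 of 3.

3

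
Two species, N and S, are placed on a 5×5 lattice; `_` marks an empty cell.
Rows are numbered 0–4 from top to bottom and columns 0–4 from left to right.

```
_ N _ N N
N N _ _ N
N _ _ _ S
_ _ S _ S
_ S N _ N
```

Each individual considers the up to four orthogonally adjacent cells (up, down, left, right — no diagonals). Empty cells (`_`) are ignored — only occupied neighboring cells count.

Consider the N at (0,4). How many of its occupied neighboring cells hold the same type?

Occupied neighbors of (0,4): (1,4)=N, (0,3)=N.
Same type (N): 2 of 2.

2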